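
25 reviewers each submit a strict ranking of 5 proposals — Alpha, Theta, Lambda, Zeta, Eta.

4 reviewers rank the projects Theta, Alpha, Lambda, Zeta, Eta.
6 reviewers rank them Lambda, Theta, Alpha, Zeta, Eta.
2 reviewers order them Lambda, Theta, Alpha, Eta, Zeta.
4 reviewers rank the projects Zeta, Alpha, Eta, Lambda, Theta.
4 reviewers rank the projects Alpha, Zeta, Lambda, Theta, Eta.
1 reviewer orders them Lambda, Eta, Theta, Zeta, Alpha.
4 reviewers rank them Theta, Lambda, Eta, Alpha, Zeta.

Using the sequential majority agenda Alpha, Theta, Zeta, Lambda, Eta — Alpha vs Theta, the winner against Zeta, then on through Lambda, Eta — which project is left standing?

Lambda

Round 1: Alpha vs Theta — 8–17, Theta advances.
Round 2: Theta vs Zeta — 17–8, Theta advances.
Round 3: Theta vs Lambda — 8–17, Lambda advances.
Round 4: Lambda vs Eta — 21–4, Lambda advances.
The agenda winner is Lambda.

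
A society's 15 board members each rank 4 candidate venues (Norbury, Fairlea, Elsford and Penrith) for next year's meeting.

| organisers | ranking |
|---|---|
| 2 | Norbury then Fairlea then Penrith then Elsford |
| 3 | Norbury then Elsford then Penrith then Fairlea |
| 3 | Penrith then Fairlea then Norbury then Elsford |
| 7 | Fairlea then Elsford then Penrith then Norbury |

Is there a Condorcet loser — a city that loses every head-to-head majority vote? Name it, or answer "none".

Pairwise majorities:
Norbury vs Fairlea: Fairlea wins 10–5.
Norbury vs Elsford: Norbury preferred on 2+3+3 = 8 ballots; Norbury wins 8–7.
Norbury vs Penrith: 5 to 10, Penrith.
Fairlea–Elsford: Fairlea 12–3.
Fairlea vs Penrith: Fairlea is ranked higher on 2+7 = 9 ballots, Penrith on 6. Fairlea wins 9–6.
Elsford vs Penrith: Elsford is ranked higher on 3+7 = 10 ballots, Penrith on 5. Elsford wins 10–5.
Every city wins at least one matchup (Norbury beats Elsford; Fairlea beats Norbury; Elsford beats Penrith; Penrith beats Norbury), so there is no Condorcet loser.

none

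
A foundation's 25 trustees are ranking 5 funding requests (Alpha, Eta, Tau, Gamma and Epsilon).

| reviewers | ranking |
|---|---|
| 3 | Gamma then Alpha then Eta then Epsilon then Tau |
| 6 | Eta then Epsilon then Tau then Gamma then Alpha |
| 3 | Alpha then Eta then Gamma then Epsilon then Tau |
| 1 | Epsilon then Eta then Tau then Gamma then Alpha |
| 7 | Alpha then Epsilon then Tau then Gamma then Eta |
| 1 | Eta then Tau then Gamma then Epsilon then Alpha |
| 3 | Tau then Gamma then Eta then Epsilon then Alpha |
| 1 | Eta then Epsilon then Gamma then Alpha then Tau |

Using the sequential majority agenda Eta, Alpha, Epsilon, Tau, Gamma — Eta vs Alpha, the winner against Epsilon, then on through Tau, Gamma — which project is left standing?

Round 1: Eta vs Alpha — 12–13, Alpha advances.
Round 2: Alpha vs Epsilon — 13–12, Alpha advances.
Round 3: Alpha vs Tau — 14–11, Alpha advances.
Round 4: Alpha vs Gamma — 10–15, Gamma advances.
Gamma survives the agenda.

Gamma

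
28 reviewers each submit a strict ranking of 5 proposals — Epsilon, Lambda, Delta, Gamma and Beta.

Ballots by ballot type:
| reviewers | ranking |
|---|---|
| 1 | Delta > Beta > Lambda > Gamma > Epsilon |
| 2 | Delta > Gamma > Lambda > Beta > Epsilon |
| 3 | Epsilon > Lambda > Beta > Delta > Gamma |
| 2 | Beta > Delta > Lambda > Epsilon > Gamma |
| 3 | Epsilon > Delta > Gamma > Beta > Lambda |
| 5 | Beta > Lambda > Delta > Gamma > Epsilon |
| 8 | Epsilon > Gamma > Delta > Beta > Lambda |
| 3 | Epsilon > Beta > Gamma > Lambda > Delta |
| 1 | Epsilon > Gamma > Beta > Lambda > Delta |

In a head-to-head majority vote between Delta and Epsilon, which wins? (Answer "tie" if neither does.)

Ballots ranking Delta above Epsilon: 1 + 2 + 2 + 5 = 10.
Ballots ranking Epsilon above Delta: 28 − 10 = 18.
Epsilon wins the head-to-head 18–10.

Epsilon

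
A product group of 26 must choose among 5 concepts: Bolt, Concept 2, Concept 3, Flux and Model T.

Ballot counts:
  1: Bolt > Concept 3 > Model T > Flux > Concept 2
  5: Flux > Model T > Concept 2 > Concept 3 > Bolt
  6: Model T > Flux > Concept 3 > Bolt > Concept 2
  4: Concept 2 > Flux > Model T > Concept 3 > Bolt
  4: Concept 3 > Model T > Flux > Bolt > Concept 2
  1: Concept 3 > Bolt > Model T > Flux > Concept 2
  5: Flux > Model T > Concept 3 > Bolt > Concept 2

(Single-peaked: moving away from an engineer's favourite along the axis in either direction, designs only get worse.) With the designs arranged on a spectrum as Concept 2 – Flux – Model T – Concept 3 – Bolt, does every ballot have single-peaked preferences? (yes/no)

Axis positions: Concept 2=1, Flux=2, Model T=3, Concept 3=4, Bolt=5.
Cluster 1 (peak Bolt at position 5): ranking walks positions 5-4-3-2-1, expanding outward from the peak — single-peaked.
Cluster 2 (peak Flux at position 2): ranking walks positions 2-3-1-4-5, expanding outward from the peak — single-peaked.
Cluster 3 (peak Model T at position 3): ranking walks positions 3-2-4-5-1, expanding outward from the peak — single-peaked.
Cluster 4 (peak Concept 2 at position 1): ranking walks positions 1-2-3-4-5, expanding outward from the peak — single-peaked.
Cluster 5 (peak Concept 3 at position 4): ranking walks positions 4-3-2-5-1, expanding outward from the peak — single-peaked.
Cluster 6 (peak Concept 3 at position 4): ranking walks positions 4-5-3-2-1, expanding outward from the peak — single-peaked.
Cluster 7 (peak Flux at position 2): ranking walks positions 2-3-4-5-1, expanding outward from the peak — single-peaked.
Every ranking is single-peaked on this axis.

yes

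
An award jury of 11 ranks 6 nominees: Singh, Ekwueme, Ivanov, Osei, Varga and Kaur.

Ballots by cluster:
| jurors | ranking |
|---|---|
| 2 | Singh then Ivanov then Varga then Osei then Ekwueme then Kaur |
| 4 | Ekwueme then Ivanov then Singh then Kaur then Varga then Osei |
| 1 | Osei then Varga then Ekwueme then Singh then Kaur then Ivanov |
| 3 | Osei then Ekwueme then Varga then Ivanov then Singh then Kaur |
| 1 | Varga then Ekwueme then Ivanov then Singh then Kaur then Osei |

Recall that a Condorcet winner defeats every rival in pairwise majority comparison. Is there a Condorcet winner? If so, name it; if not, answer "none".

none

Check each pair by majority over 11 ballots:
Singh vs Ekwueme: 2 for Singh, 9 for Ekwueme — Ekwueme by 9–2.
Singh vs Ivanov: 2+1 = 3 for Singh, 8 for Ivanov — Ivanov by 8–3.
Singh vs Osei: 7 to 4, Singh.
Singh vs Varga: Singh preferred on 2+4 = 6 ballots; Singh wins 6–5.
Singh vs Kaur: Singh preferred on 2+4+1+3+1 = 11 ballots; Singh wins 11–0.
Ekwueme vs Ivanov: Ekwueme preferred on 4+1+3+1 = 9 ballots; Ekwueme wins 9–2.
Ekwueme vs Osei: Ekwueme is ranked higher on 4+1 = 5 ballots, Osei on 6. Osei wins 6–5.
Ekwueme vs Varga: Ekwueme preferred on 4+3 = 7 ballots; Ekwueme wins 7–4.
Ekwueme vs Kaur: Ekwueme is ranked higher on 2+4+1+3+1 = 11 ballots, Kaur on 0. Ekwueme wins 11–0.
Ivanov vs Osei: 2+4+1 = 7 for Ivanov, 4 for Osei — Ivanov by 7–4.
Ivanov vs Varga: Ivanov preferred on 2+4 = 6 ballots; Ivanov wins 6–5.
Ivanov vs Kaur: 2+4+3+1 = 10 for Ivanov, 1 for Kaur — Ivanov by 10–1.
Osei vs Varga: 4 to 7, Varga.
Osei vs Kaur: Osei preferred on 2+1+3 = 6 ballots; Osei wins 6–5.
Varga vs Kaur: 2+1+3+1 = 7 for Varga, 4 for Kaur — Varga by 7–4.
Each nominee drops at least one matchup (Singh loses to Ekwueme; Ekwueme loses to Osei; Ivanov loses to Ekwueme; Osei loses to Singh; Varga loses to Singh; Kaur loses to Singh); the cycle Singh beats Osei beats Ekwueme beats Singh rules out a Condorcet winner.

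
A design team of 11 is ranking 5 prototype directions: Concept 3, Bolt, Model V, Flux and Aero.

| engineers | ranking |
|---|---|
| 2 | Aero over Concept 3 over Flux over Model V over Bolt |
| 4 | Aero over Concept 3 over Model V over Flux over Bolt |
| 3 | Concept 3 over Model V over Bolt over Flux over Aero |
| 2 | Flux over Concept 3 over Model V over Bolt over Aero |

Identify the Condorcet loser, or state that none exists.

Pairwise majorities:
Concept 3–Bolt: Concept 3 11–0.
Concept 3 vs Model V: Concept 3 is ranked higher on 2+4+3+2 = 11 ballots, Model V on 0. Concept 3 wins 11–0.
Concept 3 vs Flux: Concept 3 wins 9–2.
Concept 3 vs Aero: Concept 3 preferred on 3+2 = 5 ballots; Aero wins 6–5.
Bolt vs Model V: Bolt is ranked higher on 0 ballots, Model V on 11. Model V wins 11–0.
Bolt vs Flux: Bolt preferred on 3 ballots; Flux wins 8–3.
Bolt vs Aero: Bolt is ranked higher on 3+2 = 5 ballots, Aero on 6. Aero wins 6–5.
Model V–Flux: Model V 7–4.
Model V vs Aero: Model V preferred on 3+2 = 5 ballots; Aero wins 6–5.
Flux vs Aero: 3+2 = 5 for Flux, 6 for Aero — Aero by 6–5.
Bolt loses to every other design — it is the Condorcet loser.

Bolt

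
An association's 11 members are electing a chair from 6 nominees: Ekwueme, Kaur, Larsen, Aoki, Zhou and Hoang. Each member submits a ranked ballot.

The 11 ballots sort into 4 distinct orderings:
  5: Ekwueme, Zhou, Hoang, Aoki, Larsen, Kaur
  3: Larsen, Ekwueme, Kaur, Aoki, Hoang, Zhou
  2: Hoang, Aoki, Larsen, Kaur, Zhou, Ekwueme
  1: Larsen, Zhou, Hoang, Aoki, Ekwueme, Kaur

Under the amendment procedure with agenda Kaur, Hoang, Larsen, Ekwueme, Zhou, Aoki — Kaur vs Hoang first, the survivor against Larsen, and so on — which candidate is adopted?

Ekwueme

Round 1: Kaur vs Hoang — 3–8, Hoang advances.
Round 2: Hoang vs Larsen — 7–4, Hoang advances.
Round 3: Hoang vs Ekwueme — 3–8, Ekwueme advances.
Round 4: Ekwueme vs Zhou — 8–3, Ekwueme advances.
Round 5: Ekwueme vs Aoki — 8–3, Ekwueme advances.
Ekwueme survives the agenda.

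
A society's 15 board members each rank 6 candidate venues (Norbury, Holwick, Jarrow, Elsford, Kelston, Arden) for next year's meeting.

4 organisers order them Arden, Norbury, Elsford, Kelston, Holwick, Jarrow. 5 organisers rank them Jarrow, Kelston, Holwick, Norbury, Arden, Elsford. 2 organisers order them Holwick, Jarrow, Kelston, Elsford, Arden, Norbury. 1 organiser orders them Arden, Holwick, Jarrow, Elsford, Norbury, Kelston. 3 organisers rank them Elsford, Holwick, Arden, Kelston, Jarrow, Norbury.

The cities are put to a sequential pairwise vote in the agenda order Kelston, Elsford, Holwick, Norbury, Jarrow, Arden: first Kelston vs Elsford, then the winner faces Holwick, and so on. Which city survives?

Holwick

Round 1: Kelston vs Elsford — 7–8, Elsford advances.
Round 2: Elsford vs Holwick — 7–8, Holwick advances.
Round 3: Holwick vs Norbury — 11–4, Holwick advances.
Round 4: Holwick vs Jarrow — 10–5, Holwick advances.
Round 5: Holwick vs Arden — 10–5, Holwick advances.
The agenda winner is Holwick.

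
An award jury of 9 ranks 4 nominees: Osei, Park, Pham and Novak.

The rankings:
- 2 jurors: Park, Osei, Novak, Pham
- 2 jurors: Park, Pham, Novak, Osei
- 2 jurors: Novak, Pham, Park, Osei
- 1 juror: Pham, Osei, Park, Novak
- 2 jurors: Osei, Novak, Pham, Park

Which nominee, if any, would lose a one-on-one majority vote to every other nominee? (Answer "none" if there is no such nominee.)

none

Head-to-head results (9 jurors):
Osei vs Park: 1+2 = 3 for Osei, 6 for Park — Park by 6–3.
Osei vs Pham: Osei preferred on 2+2 = 4 ballots; Pham wins 5–4.
Osei vs Novak: Osei wins 5–4.
Park vs Pham: Park preferred on 2+2 = 4 ballots; Pham wins 5–4.
Park vs Novak: 5 to 4, Park.
Pham vs Novak: 2+1 = 3 for Pham, 6 for Novak — Novak by 6–3.
Each nominee has at least one pairwise win (Osei beats Novak; Park beats Osei; Pham beats Osei; Novak beats Pham) — no Condorcet loser.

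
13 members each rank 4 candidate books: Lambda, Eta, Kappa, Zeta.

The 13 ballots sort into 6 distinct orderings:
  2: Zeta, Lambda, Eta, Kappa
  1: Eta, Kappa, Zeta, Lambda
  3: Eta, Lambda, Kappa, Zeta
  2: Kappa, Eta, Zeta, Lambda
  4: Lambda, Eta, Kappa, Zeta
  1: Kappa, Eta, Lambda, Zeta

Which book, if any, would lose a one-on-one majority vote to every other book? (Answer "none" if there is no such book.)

Pairwise majorities:
Lambda vs Eta: Lambda is ranked higher on 2+4 = 6 ballots, Eta on 7. Eta wins 7–6.
Lambda vs Kappa: Lambda wins 9–4.
Lambda vs Zeta: 8 to 5, Lambda.
Eta–Kappa: Eta 10–3.
Eta vs Zeta: Eta, 11–2.
Kappa vs Zeta: Kappa is ranked higher on 1+3+2+4+1 = 11 ballots, Zeta on 2. Kappa wins 11–2.
Zeta loses to every other book — it is the Condorcet loser.

Zeta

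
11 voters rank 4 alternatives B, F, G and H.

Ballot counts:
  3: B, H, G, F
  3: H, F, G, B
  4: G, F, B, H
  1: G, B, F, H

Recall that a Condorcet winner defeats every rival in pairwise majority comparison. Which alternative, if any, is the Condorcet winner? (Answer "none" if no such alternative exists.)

none

Check each pair by majority over 11 ballots:
B vs F: 4 to 7, F.
B vs G: B preferred on 3 ballots; G wins 8–3.
B vs H: 8 to 3, B.
F vs G: 3 for F, 8 for G — G by 8–3.
F vs H: F is ranked higher on 4+1 = 5 ballots, H on 6. H wins 6–5.
G vs H: 5 to 6, H.
No alternative is unbeaten: B loses to F; F loses to G; G loses to H; H loses to B. In particular B beats H beats F beats B is a majority cycle — no Condorcet winner exists.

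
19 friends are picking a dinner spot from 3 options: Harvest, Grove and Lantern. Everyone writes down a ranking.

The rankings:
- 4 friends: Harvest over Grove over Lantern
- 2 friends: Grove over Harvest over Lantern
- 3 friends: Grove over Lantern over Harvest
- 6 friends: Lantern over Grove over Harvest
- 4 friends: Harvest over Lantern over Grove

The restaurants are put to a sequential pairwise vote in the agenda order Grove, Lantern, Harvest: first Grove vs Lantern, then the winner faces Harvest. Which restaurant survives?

Harvest

Round 1: Grove vs Lantern — 9–10, Lantern advances.
Round 2: Lantern vs Harvest — 9–10, Harvest advances.
The agenda winner is Harvest.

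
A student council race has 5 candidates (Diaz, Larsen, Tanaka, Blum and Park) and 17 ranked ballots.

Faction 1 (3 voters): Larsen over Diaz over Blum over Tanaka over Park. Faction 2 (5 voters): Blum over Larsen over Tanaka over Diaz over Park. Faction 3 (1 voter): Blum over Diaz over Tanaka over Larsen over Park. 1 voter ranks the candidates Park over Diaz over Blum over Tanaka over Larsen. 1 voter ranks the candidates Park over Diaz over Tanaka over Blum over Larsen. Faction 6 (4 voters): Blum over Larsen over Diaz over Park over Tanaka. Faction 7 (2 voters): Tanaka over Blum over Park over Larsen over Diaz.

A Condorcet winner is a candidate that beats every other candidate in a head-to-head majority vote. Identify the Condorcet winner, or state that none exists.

Blum

Pairwise majorities:
Diaz–Larsen: Larsen 14–3.
Diaz vs Tanaka: Diaz, 10–7.
Diaz vs Blum: Blum, 12–5.
Diaz vs Park: Diaz wins 13–4.
Larsen vs Tanaka: Larsen, 12–5.
Larsen vs Blum: Blum wins 14–3.
Larsen vs Park: Larsen, 13–4.
Tanaka vs Blum: Blum, 14–3.
Tanaka vs Park: Tanaka wins 11–6.
Blum vs Park: Blum wins 15–2.
Blum defeats every rival head-to-head and is the Condorcet winner.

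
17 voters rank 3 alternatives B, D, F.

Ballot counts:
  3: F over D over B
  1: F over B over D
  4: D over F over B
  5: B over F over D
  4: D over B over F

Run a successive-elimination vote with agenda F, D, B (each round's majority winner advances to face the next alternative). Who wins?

B

Round 1: F vs D — 9–8, F advances.
Round 2: F vs B — 8–9, B advances.
B survives the agenda.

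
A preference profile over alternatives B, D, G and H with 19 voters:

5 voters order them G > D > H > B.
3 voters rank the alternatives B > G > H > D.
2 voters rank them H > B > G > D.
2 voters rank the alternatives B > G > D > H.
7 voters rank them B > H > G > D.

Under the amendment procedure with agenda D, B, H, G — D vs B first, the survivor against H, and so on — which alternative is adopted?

Round 1: D vs B — 5–14, B advances.
Round 2: B vs H — 12–7, B advances.
Round 3: B vs G — 14–5, B advances.
The agenda winner is B.

B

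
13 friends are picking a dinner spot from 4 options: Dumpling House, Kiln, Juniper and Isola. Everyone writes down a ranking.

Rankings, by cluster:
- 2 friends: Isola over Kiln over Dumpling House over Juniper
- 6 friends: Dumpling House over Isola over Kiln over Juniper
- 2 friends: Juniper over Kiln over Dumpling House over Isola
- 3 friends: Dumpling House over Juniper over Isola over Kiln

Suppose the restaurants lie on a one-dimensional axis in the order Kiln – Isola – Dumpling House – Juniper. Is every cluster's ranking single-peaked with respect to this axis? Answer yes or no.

no

Axis positions: Kiln=1, Isola=2, Dumpling House=3, Juniper=4.
Cluster 1 (peak Isola at position 2): ranking walks positions 2-1-3-4, expanding outward from the peak — single-peaked.
Cluster 2 (peak Dumpling House at position 3): ranking walks positions 3-2-1-4, expanding outward from the peak — single-peaked.
Cluster 3: ranking walks positions 4-1-3-2; Kiln is ranked above Dumpling House even though Dumpling House lies between Kiln and the peak Juniper on the axis — preferences dip and rise again. Not single-peaked.
Cluster 4 (peak Dumpling House at position 3): ranking walks positions 3-4-2-1, expanding outward from the peak — single-peaked.
Cluster 3 violates single-peakedness, so the profile is not single-peaked on this axis.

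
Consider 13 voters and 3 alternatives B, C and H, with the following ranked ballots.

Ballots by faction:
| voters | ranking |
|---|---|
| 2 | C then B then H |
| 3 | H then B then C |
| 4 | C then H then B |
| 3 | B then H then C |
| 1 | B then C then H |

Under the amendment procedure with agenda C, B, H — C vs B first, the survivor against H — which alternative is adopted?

H

Round 1: C vs B — 6–7, B advances.
Round 2: B vs H — 6–7, H advances.
The agenda winner is H.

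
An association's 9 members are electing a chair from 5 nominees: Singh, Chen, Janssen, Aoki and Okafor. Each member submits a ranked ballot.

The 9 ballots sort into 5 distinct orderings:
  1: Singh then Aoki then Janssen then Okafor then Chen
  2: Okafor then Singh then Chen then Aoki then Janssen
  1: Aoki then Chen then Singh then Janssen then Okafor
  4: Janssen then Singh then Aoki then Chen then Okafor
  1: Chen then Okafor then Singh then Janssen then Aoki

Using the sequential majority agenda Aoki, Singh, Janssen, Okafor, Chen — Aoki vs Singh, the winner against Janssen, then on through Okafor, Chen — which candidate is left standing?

Singh

Round 1: Aoki vs Singh — 1–8, Singh advances.
Round 2: Singh vs Janssen — 5–4, Singh advances.
Round 3: Singh vs Okafor — 6–3, Singh advances.
Round 4: Singh vs Chen — 7–2, Singh advances.
The agenda winner is Singh.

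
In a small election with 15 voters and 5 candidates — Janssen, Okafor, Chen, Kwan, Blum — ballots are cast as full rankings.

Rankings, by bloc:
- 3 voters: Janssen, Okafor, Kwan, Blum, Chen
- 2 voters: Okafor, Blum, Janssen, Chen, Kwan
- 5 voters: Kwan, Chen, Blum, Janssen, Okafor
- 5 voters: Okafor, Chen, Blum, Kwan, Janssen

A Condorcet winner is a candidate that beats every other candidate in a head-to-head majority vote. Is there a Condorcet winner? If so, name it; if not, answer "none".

Head-to-head results (15 voters):
Janssen vs Okafor: Janssen is ranked higher on 3+5 = 8 ballots, Okafor on 7. Janssen wins 8–7.
Janssen vs Chen: Chen wins 10–5.
Janssen vs Kwan: 5 to 10, Kwan.
Janssen–Blum: Blum 12–3.
Okafor vs Chen: 10 to 5, Okafor.
Okafor vs Kwan: 3+2+5 = 10 for Okafor, 5 for Kwan — Okafor by 10–5.
Okafor vs Blum: Okafor preferred on 3+2+5 = 10 ballots; Okafor wins 10–5.
Chen–Kwan: Kwan 8–7.
Chen vs Blum: Chen wins 10–5.
Kwan vs Blum: Kwan wins 8–7.
No candidate is unbeaten: Janssen loses to Chen; Okafor loses to Janssen; Chen loses to Okafor; Kwan loses to Okafor; Blum loses to Okafor. In particular Janssen > Okafor > Chen > Janssen is a majority cycle — no Condorcet winner exists.

none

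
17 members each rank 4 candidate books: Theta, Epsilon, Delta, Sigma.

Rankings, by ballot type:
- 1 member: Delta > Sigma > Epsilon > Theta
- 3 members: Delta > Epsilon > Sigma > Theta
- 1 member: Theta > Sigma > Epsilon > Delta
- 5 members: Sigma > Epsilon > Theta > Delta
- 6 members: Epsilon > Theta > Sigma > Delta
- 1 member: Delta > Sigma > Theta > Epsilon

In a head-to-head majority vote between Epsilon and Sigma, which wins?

Ballots ranking Epsilon above Sigma: 3 + 6 = 9.
Ballots ranking Sigma above Epsilon: 17 − 9 = 8.
Epsilon wins the head-to-head 9–8.

Epsilon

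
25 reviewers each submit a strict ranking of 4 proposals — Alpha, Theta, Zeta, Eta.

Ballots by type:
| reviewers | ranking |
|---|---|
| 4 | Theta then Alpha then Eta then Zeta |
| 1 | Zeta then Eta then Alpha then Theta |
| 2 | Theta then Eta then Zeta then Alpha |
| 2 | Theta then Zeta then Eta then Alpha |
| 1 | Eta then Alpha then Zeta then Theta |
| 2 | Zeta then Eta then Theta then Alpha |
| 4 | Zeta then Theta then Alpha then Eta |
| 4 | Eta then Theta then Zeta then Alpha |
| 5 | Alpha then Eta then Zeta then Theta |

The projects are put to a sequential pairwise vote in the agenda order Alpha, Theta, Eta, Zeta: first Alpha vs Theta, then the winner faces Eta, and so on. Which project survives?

Round 1: Alpha vs Theta — 7–18, Theta advances.
Round 2: Theta vs Eta — 12–13, Eta advances.
Round 3: Eta vs Zeta — 16–9, Eta advances.
The agenda winner is Eta.

Eta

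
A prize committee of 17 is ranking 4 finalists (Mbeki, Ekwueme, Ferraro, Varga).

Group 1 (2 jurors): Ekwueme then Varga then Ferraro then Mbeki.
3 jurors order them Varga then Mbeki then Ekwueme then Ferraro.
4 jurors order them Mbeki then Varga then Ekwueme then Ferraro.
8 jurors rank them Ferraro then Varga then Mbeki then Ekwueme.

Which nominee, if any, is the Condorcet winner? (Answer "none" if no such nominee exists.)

Varga

Pairwise majorities:
Mbeki vs Ekwueme: Mbeki wins 15–2.
Mbeki vs Ferraro: 7 to 10, Ferraro.
Mbeki vs Varga: Varga wins 13–4.
Ekwueme vs Ferraro: Ekwueme is ranked higher on 2+3+4 = 9 ballots, Ferraro on 8. Ekwueme wins 9–8.
Ekwueme vs Varga: Varga, 15–2.
Ferraro vs Varga: Varga, 9–8.
Only Varga has no losses; Varga is the Condorcet winner.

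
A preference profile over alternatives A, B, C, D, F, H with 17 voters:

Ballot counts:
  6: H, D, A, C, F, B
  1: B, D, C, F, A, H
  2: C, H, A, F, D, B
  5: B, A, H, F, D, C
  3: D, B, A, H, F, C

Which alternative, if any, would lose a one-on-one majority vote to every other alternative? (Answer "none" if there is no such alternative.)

Pairwise majorities:
A vs B: A is ranked higher on 6+2 = 8 ballots, B on 9. B wins 9–8.
A vs C: A is ranked higher on 6+5+3 = 14 ballots, C on 3. A wins 14–3.
A vs D: A preferred on 2+5 = 7 ballots; D wins 10–7.
A vs F: A preferred on 6+2+5+3 = 16 ballots; A wins 16–1.
A vs H: A is ranked higher on 1+5+3 = 9 ballots, H on 8. A wins 9–8.
B–C: B 9–8.
B–D: D 11–6.
B vs F: B is ranked higher on 1+5+3 = 9 ballots, F on 8. B wins 9–8.
B vs H: 9 to 8, B.
C vs D: C preferred on 2 ballots; D wins 15–2.
C vs F: 9 to 8, C.
C vs H: 1+2 = 3 for C, 14 for H — H by 14–3.
D vs F: 6+1+3 = 10 for D, 7 for F — D by 10–7.
D–H: H 13–4.
F vs H: F is ranked higher on 1 ballot, H on 16. H wins 16–1.
F loses to every other alternative — it is the Condorcet loser.

F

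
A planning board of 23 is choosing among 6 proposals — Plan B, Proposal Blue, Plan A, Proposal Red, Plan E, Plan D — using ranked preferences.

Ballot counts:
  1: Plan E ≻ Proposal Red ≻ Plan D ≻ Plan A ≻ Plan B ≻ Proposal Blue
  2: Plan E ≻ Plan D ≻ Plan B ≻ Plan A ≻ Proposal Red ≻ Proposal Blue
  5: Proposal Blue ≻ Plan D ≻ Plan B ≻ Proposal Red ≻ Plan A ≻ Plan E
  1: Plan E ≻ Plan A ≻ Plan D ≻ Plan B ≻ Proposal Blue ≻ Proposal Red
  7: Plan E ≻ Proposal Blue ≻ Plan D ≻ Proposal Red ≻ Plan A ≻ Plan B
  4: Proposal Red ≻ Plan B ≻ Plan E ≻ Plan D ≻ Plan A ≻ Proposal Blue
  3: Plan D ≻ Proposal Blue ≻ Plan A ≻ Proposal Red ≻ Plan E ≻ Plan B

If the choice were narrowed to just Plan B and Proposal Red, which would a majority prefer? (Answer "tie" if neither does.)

Proposal Red

Ballots ranking Plan B above Proposal Red: 2 + 5 + 1 = 8.
Ballots ranking Proposal Red above Plan B: 23 − 8 = 15.
Proposal Red wins the head-to-head 15–8.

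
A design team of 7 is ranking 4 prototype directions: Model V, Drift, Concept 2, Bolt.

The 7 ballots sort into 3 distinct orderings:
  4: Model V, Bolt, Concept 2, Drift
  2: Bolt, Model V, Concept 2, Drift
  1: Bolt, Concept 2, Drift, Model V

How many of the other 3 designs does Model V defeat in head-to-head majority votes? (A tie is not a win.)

Model V against each rival (7 engineers):
Model V vs Drift: 4+2 = 6 for Model V, 1 for Drift — Model V by 6–1.
Model V vs Concept 2: Model V is ranked higher on 4+2 = 6 ballots, Concept 2 on 1. Model V wins 6–1.
Model V vs Bolt: Model V preferred on 4 ballots; Model V wins 4–3.
Model V beats Drift, Concept 2, Bolt — 3 pairwise wins.

3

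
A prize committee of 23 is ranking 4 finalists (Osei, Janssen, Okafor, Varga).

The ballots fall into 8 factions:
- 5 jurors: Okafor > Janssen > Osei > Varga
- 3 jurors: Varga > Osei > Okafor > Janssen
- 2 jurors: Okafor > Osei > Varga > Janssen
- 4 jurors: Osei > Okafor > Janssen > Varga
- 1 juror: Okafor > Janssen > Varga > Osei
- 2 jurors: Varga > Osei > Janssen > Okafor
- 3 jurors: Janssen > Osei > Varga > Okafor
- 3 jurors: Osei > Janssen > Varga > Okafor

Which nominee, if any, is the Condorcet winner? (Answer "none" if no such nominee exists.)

Head-to-head results (23 jurors):
Osei vs Janssen: Osei, 14–9.
Osei vs Okafor: Osei wins 15–8.
Osei vs Varga: Osei, 17–6.
Janssen vs Okafor: Okafor wins 15–8.
Janssen vs Varga: Janssen, 16–7.
Okafor–Varga: Okafor 12–11.
Only Osei has no losses; Osei is the Condorcet winner.

Osei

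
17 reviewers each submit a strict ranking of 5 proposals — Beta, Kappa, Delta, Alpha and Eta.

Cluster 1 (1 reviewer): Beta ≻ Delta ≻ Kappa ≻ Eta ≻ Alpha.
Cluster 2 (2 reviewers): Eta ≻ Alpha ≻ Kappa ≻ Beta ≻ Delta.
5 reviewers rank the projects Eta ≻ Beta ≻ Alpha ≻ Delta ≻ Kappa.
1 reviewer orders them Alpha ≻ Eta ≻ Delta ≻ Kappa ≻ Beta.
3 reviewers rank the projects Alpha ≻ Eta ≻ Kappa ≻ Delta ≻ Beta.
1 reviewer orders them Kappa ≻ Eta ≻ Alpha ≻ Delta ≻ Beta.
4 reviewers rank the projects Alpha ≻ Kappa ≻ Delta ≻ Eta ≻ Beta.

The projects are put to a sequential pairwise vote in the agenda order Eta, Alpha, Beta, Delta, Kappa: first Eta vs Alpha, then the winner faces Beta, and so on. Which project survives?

Round 1: Eta vs Alpha — 9–8, Eta advances.
Round 2: Eta vs Beta — 16–1, Eta advances.
Round 3: Eta vs Delta — 12–5, Eta advances.
Round 4: Eta vs Kappa — 11–6, Eta advances.
The agenda winner is Eta.

Eta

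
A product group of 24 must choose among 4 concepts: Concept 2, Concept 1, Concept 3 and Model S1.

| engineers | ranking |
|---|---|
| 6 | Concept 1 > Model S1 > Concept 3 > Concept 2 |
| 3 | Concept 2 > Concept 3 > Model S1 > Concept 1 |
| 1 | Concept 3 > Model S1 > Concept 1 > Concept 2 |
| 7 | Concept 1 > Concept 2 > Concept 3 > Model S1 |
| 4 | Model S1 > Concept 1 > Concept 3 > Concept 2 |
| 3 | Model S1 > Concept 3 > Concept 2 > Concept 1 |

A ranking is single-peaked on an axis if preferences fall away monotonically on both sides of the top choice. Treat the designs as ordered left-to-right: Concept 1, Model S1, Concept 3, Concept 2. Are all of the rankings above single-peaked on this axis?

no

Axis positions: Concept 1=1, Model S1=2, Concept 3=3, Concept 2=4.
Cluster 1 (peak Concept 1 at position 1): ranking walks positions 1-2-3-4, expanding outward from the peak — single-peaked.
Cluster 2 (peak Concept 2 at position 4): ranking walks positions 4-3-2-1, expanding outward from the peak — single-peaked.
Cluster 3 (peak Concept 3 at position 3): ranking walks positions 3-2-1-4, expanding outward from the peak — single-peaked.
Cluster 4: ranking walks positions 1-4-3-2; Concept 2 is ranked above Model S1 even though Model S1 lies between Concept 2 and the peak Concept 1 on the axis — preferences dip and rise again. Not single-peaked.
Cluster 5 (peak Model S1 at position 2): ranking walks positions 2-1-3-4, expanding outward from the peak — single-peaked.
Cluster 6 (peak Model S1 at position 2): ranking walks positions 2-3-4-1, expanding outward from the peak — single-peaked.
Cluster 4 violates single-peakedness, so the profile is not single-peaked on this axis.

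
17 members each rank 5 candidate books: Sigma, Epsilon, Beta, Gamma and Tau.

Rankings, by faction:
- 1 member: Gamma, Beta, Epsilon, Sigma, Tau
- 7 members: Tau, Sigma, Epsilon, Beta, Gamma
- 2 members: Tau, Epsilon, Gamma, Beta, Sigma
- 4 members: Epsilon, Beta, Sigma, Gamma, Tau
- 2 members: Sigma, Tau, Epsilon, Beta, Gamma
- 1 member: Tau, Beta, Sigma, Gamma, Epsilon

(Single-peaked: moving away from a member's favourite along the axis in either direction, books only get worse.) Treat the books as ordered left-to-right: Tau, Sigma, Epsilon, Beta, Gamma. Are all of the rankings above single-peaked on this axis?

no

Axis positions: Tau=1, Sigma=2, Epsilon=3, Beta=4, Gamma=5.
Faction 1 (peak Gamma at position 5): ranking walks positions 5-4-3-2-1, expanding outward from the peak — single-peaked.
Faction 2 (peak Tau at position 1): ranking walks positions 1-2-3-4-5, expanding outward from the peak — single-peaked.
Faction 3: ranking walks positions 1-3-5-4-2; Epsilon is ranked above Sigma even though Sigma lies between Epsilon and the peak Tau on the axis — preferences dip and rise again. Not single-peaked.
Faction 4 (peak Epsilon at position 3): ranking walks positions 3-4-2-5-1, expanding outward from the peak — single-peaked.
Faction 5 (peak Sigma at position 2): ranking walks positions 2-1-3-4-5, expanding outward from the peak — single-peaked.
Faction 6: ranking walks positions 1-4-2-5-3; Beta is ranked above Sigma even though Sigma lies between Beta and the peak Tau on the axis — preferences dip and rise again. Not single-peaked.
Faction 3 violates single-peakedness, so the profile is not single-peaked on this axis.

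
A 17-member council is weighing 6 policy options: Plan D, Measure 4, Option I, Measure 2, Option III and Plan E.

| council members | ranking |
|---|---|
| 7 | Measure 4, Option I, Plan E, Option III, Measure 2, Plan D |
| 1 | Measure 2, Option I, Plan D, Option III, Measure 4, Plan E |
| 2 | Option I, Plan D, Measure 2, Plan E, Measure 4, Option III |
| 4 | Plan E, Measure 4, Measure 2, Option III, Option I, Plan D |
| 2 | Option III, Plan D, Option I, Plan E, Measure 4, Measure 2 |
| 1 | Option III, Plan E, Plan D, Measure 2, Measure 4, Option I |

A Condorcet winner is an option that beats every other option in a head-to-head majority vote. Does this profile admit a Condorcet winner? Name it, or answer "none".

Pairwise majorities:
Plan D vs Measure 4: Plan D is ranked higher on 1+2+2+1 = 6 ballots, Measure 4 on 11. Measure 4 wins 11–6.
Plan D–Option I: Option I 14–3.
Plan D vs Measure 2: 2+2+1 = 5 for Plan D, 12 for Measure 2 — Measure 2 by 12–5.
Plan D vs Option III: 3 to 14, Option III.
Plan D–Plan E: Plan E 12–5.
Measure 4 vs Option I: Measure 4 preferred on 7+4+1 = 12 ballots; Measure 4 wins 12–5.
Measure 4 vs Measure 2: Measure 4 is ranked higher on 7+4+2 = 13 ballots, Measure 2 on 4. Measure 4 wins 13–4.
Measure 4 vs Option III: Measure 4 preferred on 7+2+4 = 13 ballots; Measure 4 wins 13–4.
Measure 4 vs Plan E: 7+1 = 8 for Measure 4, 9 for Plan E — Plan E by 9–8.
Option I vs Measure 2: 7+2+2 = 11 for Option I, 6 for Measure 2 — Option I by 11–6.
Option I vs Option III: 7+1+2 = 10 for Option I, 7 for Option III — Option I by 10–7.
Option I vs Plan E: Option I wins 12–5.
Measure 2 vs Option III: 1+2+4 = 7 for Measure 2, 10 for Option III — Option III by 10–7.
Measure 2–Plan E: Plan E 14–3.
Option III vs Plan E: Plan E wins 13–4.
Each option drops at least one matchup (Plan D loses to Measure 4; Measure 4 loses to Plan E; Option I loses to Measure 4; Measure 2 loses to Measure 4; Option III loses to Measure 4; Plan E loses to Option I); the cycle Measure 4 > Option I > Plan E > Measure 4 rules out a Condorcet winner.

none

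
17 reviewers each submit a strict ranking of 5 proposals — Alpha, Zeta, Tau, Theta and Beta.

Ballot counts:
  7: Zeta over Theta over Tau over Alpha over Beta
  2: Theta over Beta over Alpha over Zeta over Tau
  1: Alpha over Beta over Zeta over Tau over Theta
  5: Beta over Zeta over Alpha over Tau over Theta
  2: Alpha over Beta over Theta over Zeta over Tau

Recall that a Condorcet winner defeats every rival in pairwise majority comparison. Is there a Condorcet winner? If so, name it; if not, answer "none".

none

Head-to-head results (17 reviewers):
Alpha vs Zeta: 5 to 12, Zeta.
Alpha vs Tau: Alpha preferred on 2+1+5+2 = 10 ballots; Alpha wins 10–7.
Alpha vs Theta: Alpha is ranked higher on 1+5+2 = 8 ballots, Theta on 9. Theta wins 9–8.
Alpha vs Beta: 7+1+2 = 10 for Alpha, 7 for Beta — Alpha by 10–7.
Zeta vs Tau: Zeta is ranked higher on 7+2+1+5+2 = 17 ballots, Tau on 0. Zeta wins 17–0.
Zeta vs Theta: 13 to 4, Zeta.
Zeta vs Beta: Zeta is ranked higher on 7 ballots, Beta on 10. Beta wins 10–7.
Tau vs Theta: Tau is ranked higher on 1+5 = 6 ballots, Theta on 11. Theta wins 11–6.
Tau vs Beta: 7 to 10, Beta.
Theta vs Beta: Theta preferred on 7+2 = 9 ballots; Theta wins 9–8.
Each project drops at least one matchup (Alpha loses to Zeta; Zeta loses to Beta; Tau loses to Alpha; Theta loses to Zeta; Beta loses to Alpha); the cycle Alpha beats Beta beats Zeta beats Alpha rules out a Condorcet winner.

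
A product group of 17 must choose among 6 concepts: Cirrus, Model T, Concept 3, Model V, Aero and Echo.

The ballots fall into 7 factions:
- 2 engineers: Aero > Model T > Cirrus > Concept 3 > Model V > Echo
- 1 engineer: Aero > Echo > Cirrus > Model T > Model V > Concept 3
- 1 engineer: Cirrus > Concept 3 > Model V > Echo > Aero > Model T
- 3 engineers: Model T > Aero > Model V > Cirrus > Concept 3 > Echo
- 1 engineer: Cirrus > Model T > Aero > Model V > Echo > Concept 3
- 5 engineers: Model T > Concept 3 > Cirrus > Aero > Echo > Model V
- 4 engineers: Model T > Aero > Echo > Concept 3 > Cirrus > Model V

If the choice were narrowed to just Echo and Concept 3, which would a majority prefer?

Ballots ranking Echo above Concept 3: 1 + 1 + 4 = 6.
Ballots ranking Concept 3 above Echo: 17 − 6 = 11.
Concept 3 wins the head-to-head 11–6.

Concept 3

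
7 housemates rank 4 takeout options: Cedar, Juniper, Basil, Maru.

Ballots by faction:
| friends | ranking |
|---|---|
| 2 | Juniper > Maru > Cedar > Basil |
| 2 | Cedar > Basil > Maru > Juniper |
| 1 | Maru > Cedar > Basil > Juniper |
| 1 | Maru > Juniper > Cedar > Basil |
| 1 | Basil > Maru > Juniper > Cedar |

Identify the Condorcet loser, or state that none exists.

Head-to-head results (7 friends):
Cedar vs Juniper: Cedar preferred on 2+1 = 3 ballots; Juniper wins 4–3.
Cedar vs Basil: Cedar wins 6–1.
Cedar vs Maru: Maru, 5–2.
Juniper vs Basil: Basil wins 4–3.
Juniper vs Maru: 2 for Juniper, 5 for Maru — Maru by 5–2.
Basil vs Maru: Maru wins 4–3.
Every restaurant wins at least one matchup (Cedar beats Basil; Juniper beats Cedar; Basil beats Juniper; Maru beats Cedar), so there is no Condorcet loser.

none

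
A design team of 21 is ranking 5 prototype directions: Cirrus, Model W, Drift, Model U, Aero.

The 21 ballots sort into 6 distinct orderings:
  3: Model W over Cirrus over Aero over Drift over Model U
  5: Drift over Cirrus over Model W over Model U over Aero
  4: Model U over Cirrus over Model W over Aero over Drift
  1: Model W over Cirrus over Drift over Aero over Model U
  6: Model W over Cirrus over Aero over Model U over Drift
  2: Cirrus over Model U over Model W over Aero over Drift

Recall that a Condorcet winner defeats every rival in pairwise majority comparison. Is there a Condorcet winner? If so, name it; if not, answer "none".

Check each pair by majority over 21 ballots:
Cirrus–Model W: Cirrus 11–10.
Cirrus vs Drift: Cirrus, 16–5.
Cirrus–Model U: Cirrus 17–4.
Cirrus vs Aero: Cirrus, 21–0.
Model W vs Drift: Model W wins 16–5.
Model W vs Model U: Model W wins 15–6.
Model W–Aero: Model W 21–0.
Drift vs Model U: Model U wins 12–9.
Drift–Aero: Aero 15–6.
Model U vs Aero: Model U wins 11–10.
Cirrus beats each of Model W, Drift, Model U, Aero — Cirrus is the Condorcet winner.

Cirrus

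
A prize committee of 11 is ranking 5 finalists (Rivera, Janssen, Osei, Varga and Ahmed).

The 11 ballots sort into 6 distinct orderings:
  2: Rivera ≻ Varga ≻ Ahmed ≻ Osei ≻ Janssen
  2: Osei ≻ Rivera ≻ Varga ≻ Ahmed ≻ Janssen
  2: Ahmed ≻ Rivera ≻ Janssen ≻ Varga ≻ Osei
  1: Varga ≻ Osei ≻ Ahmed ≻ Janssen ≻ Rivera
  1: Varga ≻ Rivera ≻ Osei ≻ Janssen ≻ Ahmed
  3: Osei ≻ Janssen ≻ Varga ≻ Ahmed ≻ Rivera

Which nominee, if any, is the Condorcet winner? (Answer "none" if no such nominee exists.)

none

Pairwise majorities:
Rivera vs Janssen: 2+2+2+1 = 7 for Rivera, 4 for Janssen — Rivera by 7–4.
Rivera vs Osei: 2+2+1 = 5 for Rivera, 6 for Osei — Osei by 6–5.
Rivera vs Varga: Rivera preferred on 2+2+2 = 6 ballots; Rivera wins 6–5.
Rivera vs Ahmed: Rivera preferred on 2+2+1 = 5 ballots; Ahmed wins 6–5.
Janssen vs Osei: 2 to 9, Osei.
Janssen vs Varga: Janssen preferred on 2+3 = 5 ballots; Varga wins 6–5.
Janssen vs Ahmed: Janssen preferred on 1+3 = 4 ballots; Ahmed wins 7–4.
Osei vs Varga: 5 to 6, Varga.
Osei vs Ahmed: Osei preferred on 2+1+1+3 = 7 ballots; Osei wins 7–4.
Varga vs Ahmed: Varga preferred on 2+2+1+1+3 = 9 ballots; Varga wins 9–2.
No nominee is unbeaten: Rivera loses to Osei; Janssen loses to Rivera; Osei loses to Varga; Varga loses to Rivera; Ahmed loses to Osei. In particular Rivera > Varga > Osei > Rivera is a majority cycle — no Condorcet winner exists.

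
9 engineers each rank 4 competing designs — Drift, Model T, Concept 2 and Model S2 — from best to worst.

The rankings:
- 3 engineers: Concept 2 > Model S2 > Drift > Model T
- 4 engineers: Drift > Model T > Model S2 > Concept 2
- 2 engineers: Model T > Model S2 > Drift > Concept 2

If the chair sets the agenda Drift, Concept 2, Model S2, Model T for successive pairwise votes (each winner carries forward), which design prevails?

Model T

Round 1: Drift vs Concept 2 — 6–3, Drift advances.
Round 2: Drift vs Model S2 — 4–5, Model S2 advances.
Round 3: Model S2 vs Model T — 3–6, Model T advances.
The agenda winner is Model T.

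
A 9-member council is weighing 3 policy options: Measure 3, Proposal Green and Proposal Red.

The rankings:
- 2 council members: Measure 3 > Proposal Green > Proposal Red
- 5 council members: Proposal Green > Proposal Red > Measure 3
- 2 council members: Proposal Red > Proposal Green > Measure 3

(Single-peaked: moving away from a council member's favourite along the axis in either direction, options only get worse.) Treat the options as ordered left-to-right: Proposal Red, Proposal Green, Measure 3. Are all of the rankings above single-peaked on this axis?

yes

Axis positions: Proposal Red=1, Proposal Green=2, Measure 3=3.
Faction 1 (peak Measure 3 at position 3): ranking walks positions 3-2-1, expanding outward from the peak — single-peaked.
Faction 2 (peak Proposal Green at position 2): ranking walks positions 2-1-3, expanding outward from the peak — single-peaked.
Faction 3 (peak Proposal Red at position 1): ranking walks positions 1-2-3, expanding outward from the peak — single-peaked.
Every ranking is single-peaked on this axis.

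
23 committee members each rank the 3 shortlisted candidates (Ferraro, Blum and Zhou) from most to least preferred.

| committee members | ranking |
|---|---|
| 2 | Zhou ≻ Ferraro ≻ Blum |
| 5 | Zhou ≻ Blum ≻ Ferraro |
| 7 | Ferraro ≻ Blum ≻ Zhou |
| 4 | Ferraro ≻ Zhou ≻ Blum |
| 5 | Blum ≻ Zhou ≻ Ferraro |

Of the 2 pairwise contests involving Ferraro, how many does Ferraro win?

Ferraro against each rival (23 committee members):
Ferraro vs Blum: 13 to 10, Ferraro.
Ferraro vs Zhou: Zhou, 12–11.
Ferraro beats Blum; loses to Zhou — 1 pairwise win.

1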